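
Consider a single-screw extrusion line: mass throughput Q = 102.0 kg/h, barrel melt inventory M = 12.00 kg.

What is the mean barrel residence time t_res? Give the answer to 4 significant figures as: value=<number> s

Throughput in SI: Q_s = 102.0 kg/h ÷ 3600 s/h = 0.0283333 kg/s
t_res = M / Q_s = 12.00 / 0.0283333 = 423.529 s

value=423.5 s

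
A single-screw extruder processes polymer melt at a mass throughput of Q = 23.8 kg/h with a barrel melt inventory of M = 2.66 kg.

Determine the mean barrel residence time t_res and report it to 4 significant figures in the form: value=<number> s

Throughput in SI: Q_s = 23.8 kg/h ÷ 3600 s/h = 0.00661111 kg/s
t_res = M / Q_s = 2.66 ÷ 0.00661111 = 402.353 s

value=402.4 s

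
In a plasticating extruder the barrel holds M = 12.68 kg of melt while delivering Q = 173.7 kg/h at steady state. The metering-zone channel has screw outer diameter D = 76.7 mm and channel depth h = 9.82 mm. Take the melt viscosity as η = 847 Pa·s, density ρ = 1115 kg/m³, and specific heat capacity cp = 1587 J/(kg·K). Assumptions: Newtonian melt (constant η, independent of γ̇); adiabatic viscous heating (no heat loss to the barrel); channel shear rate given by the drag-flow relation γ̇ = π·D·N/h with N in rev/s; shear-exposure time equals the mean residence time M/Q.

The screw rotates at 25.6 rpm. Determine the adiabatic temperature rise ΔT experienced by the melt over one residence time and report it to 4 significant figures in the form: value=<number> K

Convert throughput: Q = 173.7 kg/h = 173.7/3600 = 0.04825 kg/s
t_res = M / Q_s = 12.68 / 0.04825 = 262.798 s
Convert to SI: D = 0.0767 m, h = 0.00982 m, N = 25.6/60 = 0.426667 rev/s
γ̇ = π D N / h = (π)(0.0767)(0.426667) / 0.00982 = 10.4694 s⁻¹
Adiabatic rise: ΔT = η γ̇² t_res / (ρ cp) = 847·(10.4694)²·262.798 / (1115·1587) = 13.7879 K

value=13.79 K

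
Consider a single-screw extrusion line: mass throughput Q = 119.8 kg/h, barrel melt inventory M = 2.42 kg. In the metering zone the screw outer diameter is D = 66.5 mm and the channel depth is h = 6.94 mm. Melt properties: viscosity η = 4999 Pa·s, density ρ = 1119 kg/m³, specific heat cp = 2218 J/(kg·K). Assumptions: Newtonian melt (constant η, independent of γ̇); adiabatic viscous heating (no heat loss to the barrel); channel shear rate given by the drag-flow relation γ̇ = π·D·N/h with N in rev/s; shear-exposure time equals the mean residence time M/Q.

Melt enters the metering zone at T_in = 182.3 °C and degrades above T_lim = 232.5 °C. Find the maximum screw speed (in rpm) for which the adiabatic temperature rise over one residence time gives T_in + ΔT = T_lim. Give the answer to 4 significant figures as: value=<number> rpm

Q_s = Q / 3600 = 119.8 / 3600 = 0.0332778 kg/s
t_res = M / Q_s = 2.42 ÷ 0.0332778 = 72.7212 s
D = 66.5 mm = 0.0665 m;  h = 6.94 mm = 0.00694 m
ΔT_a = T_lim − T_in = 232.5 °C − 182.3 °C = 50.2 K
γ̇_max² = ΔT_a·ρ·cp/(η·t_res) = 50.2·1119·2218/(4999·72.7212) = 342.729 s⁻²
Take the square root: γ̇_max = √(342.729) = 18.5129 s⁻¹
N_max = γ̇_max h / (πD) = 18.5129·0.00694/(π·0.0665) = 0.614984 rev/s → ×60 = 36.899 rpm

value=36.90 rpm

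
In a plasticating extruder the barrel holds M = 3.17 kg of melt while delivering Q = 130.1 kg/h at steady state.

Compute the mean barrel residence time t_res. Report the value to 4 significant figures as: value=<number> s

value=87.72 s

Throughput in SI: Q_s = 130.1 kg/h ÷ 3600 s/h = 0.0361389 kg/s
Mean residence time: t_res = M/Q_s = 3.17 kg / 0.0361389 kg/s = 87.7171 s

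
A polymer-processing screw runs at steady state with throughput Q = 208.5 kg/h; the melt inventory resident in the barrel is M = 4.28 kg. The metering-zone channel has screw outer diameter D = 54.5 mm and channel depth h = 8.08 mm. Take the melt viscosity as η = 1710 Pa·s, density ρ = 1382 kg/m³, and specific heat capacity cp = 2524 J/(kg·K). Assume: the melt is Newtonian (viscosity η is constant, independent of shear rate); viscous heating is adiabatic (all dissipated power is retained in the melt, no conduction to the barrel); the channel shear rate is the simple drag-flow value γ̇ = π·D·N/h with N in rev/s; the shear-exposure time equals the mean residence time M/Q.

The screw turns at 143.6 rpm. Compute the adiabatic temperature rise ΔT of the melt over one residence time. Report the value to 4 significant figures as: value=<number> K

value=93.18 K

Convert throughput: Q = 208.5 kg/h = 208.5/3600 = 0.0579167 kg/s
Mean residence time: t_res = M/Q_s = 4.28 kg / 0.0579167 kg/s = 73.8993 s
D = 54.5 mm = 0.0545 m;  h = 8.08 mm = 0.00808 m;  N = 143.6 rpm / 60 = 2.39333 rev/s
γ̇ = π·D·N / h = π · 0.0545 · 2.39333 / 0.00808 = 50.7152 s⁻¹
Adiabatic rise: ΔT = η γ̇² t_res / (ρ cp) = 1710·(50.7152)²·73.8993 / (1382·2524) = 93.1784 K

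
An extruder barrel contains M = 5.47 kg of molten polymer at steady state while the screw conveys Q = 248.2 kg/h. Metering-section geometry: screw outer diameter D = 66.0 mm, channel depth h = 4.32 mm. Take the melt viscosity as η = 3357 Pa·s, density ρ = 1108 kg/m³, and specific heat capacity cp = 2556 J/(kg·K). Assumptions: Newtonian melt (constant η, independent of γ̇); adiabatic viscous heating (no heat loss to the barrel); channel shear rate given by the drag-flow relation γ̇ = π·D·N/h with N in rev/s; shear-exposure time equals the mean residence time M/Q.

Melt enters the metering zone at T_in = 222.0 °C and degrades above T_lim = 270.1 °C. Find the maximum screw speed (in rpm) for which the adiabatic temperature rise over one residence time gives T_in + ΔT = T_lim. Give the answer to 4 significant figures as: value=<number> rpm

Throughput in SI: Q_s = 248.2 kg/h ÷ 3600 s/h = 0.0689444 kg/s
t_res = M / Q_s = 5.47 ÷ 0.0689444 = 79.3392 s
D = 66.0 mm = 0.066 m;  h = 4.32 mm = 0.00432 m
Allowable rise: ΔT_a = T_lim − T_in = 270.1 − 222.0 = 48.1 K
Invert ΔT = ηγ̇²t_res/(ρcp) for γ̇: γ̇_max² = ΔT_a ρ cp / (η t_res) = 48.1·1108·2556 / (3357·79.3392) = 511.454 s⁻²
Take the square root: γ̇_max = √(511.454) = 22.6153 s⁻¹
N_max = γ̇_max·h / (π·D) = 22.6153 · 0.00432 / (π · 0.066) = 0.471187 rev/s = 28.2712 rpm

value=28.27 rpm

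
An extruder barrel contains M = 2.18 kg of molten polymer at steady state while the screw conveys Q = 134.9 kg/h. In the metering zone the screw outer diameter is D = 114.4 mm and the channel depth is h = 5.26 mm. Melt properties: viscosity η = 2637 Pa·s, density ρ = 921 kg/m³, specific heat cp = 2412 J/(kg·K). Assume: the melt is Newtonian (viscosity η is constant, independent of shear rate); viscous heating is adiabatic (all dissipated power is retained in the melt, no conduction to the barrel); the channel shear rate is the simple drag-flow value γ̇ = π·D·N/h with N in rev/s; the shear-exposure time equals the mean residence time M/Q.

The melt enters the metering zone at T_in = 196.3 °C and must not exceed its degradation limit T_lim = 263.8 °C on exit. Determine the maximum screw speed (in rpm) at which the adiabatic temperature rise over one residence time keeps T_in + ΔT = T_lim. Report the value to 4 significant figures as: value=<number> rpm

value=27.45 rpm

Throughput in SI: Q_s = 134.9 kg/h ÷ 3600 s/h = 0.0374722 kg/s
t_res = M / Q_s = 2.18 / 0.0374722 = 58.1764 s
D = 114.4 mm = 0.1144 m;  h = 5.26 mm = 0.00526 m
Allowable rise: ΔT_a = T_lim − T_in = 263.8 − 196.3 = 67.5 K
γ̇_max² = ΔT_a·ρ·cp / (η·t_res) = [67.5 × 921 × 2412] / [2637 × 58.1764] = 977.425 s⁻²
Take the square root: γ̇_max = √(977.425) = 31.2638 s⁻¹
Solve γ̇ = πDN/h for N: N_max = γ̇_max·h/(π·D) = 31.2638 × 0.00526 / (π × 0.1144) = 0.457564 rev/s = 27.4538 rpm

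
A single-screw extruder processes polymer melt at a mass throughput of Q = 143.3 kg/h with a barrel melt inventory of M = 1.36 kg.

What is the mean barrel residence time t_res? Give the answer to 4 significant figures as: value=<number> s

value=34.17 s

Convert throughput: Q = 143.3 kg/h = 143.3/3600 = 0.0398056 kg/s
t_res = M / Q_s = 1.36 / 0.0398056 = 34.1661 s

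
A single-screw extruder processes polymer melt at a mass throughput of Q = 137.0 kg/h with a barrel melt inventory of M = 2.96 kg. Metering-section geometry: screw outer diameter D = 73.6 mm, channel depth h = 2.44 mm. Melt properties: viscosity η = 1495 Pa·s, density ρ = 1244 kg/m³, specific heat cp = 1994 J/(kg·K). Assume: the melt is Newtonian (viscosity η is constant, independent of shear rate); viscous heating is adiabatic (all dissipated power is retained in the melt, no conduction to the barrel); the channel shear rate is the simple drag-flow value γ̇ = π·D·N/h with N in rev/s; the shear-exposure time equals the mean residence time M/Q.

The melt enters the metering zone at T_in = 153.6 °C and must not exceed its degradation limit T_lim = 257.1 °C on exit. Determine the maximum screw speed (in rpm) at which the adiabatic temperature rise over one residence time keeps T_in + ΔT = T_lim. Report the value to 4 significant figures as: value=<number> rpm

Throughput in SI: Q_s = 137.0 kg/h ÷ 3600 s/h = 0.0380556 kg/s
t_res = M / Q_s = 2.96 / 0.0380556 = 77.781 s
Geometry in SI: D = 73.6 mm → 0.0736 m, h = 2.44 mm → 0.00244 m
Allowable rise: ΔT_a = T_lim − T_in = 257.1 − 153.6 = 103.5 K
γ̇_max² = ΔT_a·ρ·cp / (η·t_res) = [103.5 × 1244 × 1994] / [1495 × 77.781] = 2207.86 s⁻²
γ̇_max = sqrt(2207.86) = 46.9878 s⁻¹
N_max = γ̇_max·h / (π·D) = 46.9878 · 0.00244 / (π · 0.0736) = 0.495847 rev/s = 29.7508 rpm

value=29.75 rpm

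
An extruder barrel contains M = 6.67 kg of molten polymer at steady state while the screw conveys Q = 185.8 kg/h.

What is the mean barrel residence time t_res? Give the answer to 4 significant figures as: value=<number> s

value=129.2 s

Throughput in SI: Q_s = 185.8 kg/h ÷ 3600 s/h = 0.0516111 kg/s
Mean residence time: t_res = M/Q_s = 6.67 kg / 0.0516111 kg/s = 129.236 s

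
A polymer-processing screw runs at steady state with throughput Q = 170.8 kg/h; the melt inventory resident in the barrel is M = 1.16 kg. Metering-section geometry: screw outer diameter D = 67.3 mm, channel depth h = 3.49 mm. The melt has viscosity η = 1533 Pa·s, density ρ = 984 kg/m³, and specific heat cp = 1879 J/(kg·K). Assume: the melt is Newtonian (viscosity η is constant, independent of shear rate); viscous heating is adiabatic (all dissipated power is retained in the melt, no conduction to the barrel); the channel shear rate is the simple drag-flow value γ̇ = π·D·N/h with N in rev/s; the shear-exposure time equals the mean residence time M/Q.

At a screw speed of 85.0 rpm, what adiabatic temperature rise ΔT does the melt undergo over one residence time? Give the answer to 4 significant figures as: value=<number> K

value=149.3 K

Throughput in SI: Q_s = 170.8 kg/h ÷ 3600 s/h = 0.0474444 kg/s
t_res = M / Q_s = 1.16 ÷ 0.0474444 = 24.4496 s
D = 67.3 mm = 0.0673 m;  h = 3.49 mm = 0.00349 m;  N = 85.0 rpm / 60 = 1.41667 rev/s
Shear rate: γ̇ = πDN/h = π·0.0673·1.41667/0.00349 = 85.8237 s⁻¹
ΔT = η·γ̇²·t_res / (ρ·cp) = 1533 · (85.8237)² · 24.4496 / (984 · 1879) = 149.316 K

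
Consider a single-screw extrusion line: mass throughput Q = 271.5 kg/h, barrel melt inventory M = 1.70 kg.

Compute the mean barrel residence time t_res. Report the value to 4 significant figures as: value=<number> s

Convert throughput: Q = 271.5 kg/h = 271.5/3600 = 0.0754167 kg/s
Mean residence time: t_res = M/Q_s = 1.70 kg / 0.0754167 kg/s = 22.5414 s

value=22.54 s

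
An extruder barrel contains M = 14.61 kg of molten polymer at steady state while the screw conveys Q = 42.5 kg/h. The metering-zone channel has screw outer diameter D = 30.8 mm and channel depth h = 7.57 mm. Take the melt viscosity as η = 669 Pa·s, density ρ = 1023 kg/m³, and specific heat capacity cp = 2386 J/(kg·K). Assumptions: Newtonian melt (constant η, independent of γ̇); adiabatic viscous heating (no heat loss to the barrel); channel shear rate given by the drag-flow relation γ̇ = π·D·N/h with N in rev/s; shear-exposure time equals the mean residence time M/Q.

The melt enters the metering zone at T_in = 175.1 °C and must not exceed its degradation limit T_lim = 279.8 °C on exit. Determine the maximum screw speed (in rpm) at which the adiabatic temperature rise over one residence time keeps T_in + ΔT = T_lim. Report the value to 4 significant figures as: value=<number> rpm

value=82.47 rpm

Throughput in SI: Q_s = 42.5 kg/h ÷ 3600 s/h = 0.0118056 kg/s
t_res = M / Q_s = 14.61 / 0.0118056 = 1237.55 s
Convert to metres: D = 0.0308 m, h = 0.00757 m
ΔT_a = T_lim − T_in = 279.8 °C − 175.1 °C = 104.7 K
Invert ΔT = ηγ̇²t_res/(ρcp) for γ̇: γ̇_max² = ΔT_a ρ cp / (η t_res) = 104.7·1023·2386 / (669·1237.55) = 308.676 s⁻²
γ̇_max = √308.676 = 17.5692 s⁻¹
N_max = γ̇_max·h / (π·D) = 17.5692 · 0.00757 / (π · 0.0308) = 1.37451 rev/s = 82.4704 rpm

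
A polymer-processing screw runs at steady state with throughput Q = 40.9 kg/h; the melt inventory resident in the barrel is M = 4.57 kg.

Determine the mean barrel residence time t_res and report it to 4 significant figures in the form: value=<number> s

value=402.2 s

Q_s = Q / 3600 = 40.9 / 3600 = 0.0113611 kg/s
t_res = M / Q_s = 4.57 / 0.0113611 = 402.249 s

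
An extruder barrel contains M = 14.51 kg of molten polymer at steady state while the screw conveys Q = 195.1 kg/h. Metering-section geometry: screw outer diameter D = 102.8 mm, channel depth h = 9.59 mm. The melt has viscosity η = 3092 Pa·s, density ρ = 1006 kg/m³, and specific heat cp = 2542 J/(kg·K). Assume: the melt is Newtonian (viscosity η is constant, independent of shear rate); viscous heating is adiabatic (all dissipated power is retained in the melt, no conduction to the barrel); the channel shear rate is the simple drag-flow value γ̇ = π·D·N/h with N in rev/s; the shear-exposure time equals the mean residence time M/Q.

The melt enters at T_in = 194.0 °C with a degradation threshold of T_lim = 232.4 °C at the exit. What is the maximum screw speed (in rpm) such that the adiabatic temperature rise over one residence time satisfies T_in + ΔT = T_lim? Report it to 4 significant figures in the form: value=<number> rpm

Throughput in SI: Q_s = 195.1 kg/h ÷ 3600 s/h = 0.0541944 kg/s
t_res = M / Q_s = 14.51 ÷ 0.0541944 = 267.74 s
D = 102.8 mm = 0.1028 m;  h = 9.59 mm = 0.00959 m
ΔT_a = T_lim − T_in = 232.4 − 194.0 = 38.4 K
γ̇_max² = ΔT_a·ρ·cp / (η·t_res) = [38.4 × 1006 × 2542] / [3092 × 267.74] = 118.619 s⁻²
Take the square root: γ̇_max = √(118.619) = 10.8912 s⁻¹
N_max = γ̇_max h / (πD) = 10.8912·0.00959/(π·0.1028) = 0.323409 rev/s → ×60 = 19.4045 rpm

value=19.40 rpm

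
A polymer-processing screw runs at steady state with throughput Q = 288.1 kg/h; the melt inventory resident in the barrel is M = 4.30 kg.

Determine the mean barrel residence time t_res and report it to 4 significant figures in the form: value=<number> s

value=53.73 s

Q_s = Q / 3600 = 288.1 / 3600 = 0.0800278 kg/s
t_res = M / Q_s = 4.30 ÷ 0.0800278 = 53.7313 s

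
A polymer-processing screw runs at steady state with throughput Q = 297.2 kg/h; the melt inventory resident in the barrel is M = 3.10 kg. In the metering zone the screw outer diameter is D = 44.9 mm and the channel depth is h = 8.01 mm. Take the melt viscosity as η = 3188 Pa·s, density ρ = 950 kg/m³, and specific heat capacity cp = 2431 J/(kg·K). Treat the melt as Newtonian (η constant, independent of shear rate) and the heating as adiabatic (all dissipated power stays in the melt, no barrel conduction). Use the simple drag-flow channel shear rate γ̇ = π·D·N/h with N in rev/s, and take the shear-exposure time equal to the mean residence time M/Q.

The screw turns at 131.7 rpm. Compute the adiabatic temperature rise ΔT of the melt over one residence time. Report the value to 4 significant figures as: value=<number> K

value=77.45 K

Convert throughput: Q = 297.2 kg/h = 297.2/3600 = 0.0825556 kg/s
t_res = M / Q_s = 3.10 ÷ 0.0825556 = 37.5505 s
D = 44.9 mm = 0.0449 m;  h = 8.01 mm = 0.00801 m;  N = 131.7 rpm / 60 = 2.195 rev/s
γ̇ = π D N / h = (π)(0.0449)(2.195) / 0.00801 = 38.6543 s⁻¹
ΔT = η·γ̇²·t_res/(ρ·cp) = [3188 × 38.6543² × 37.5505] / [950 × 2431] = 77.45 K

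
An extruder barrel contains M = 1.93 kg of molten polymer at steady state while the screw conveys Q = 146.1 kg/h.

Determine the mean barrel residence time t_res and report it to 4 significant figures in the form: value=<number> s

value=47.56 s

Q_s = Q / 3600 = 146.1 / 3600 = 0.0405833 kg/s
t_res = M / Q_s = 1.93 ÷ 0.0405833 = 47.5565 s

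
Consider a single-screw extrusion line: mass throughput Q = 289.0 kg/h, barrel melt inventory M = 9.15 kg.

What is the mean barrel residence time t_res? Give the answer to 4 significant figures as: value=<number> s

Convert throughput: Q = 289.0 kg/h = 289.0/3600 = 0.0802778 kg/s
Mean residence time: t_res = M/Q_s = 9.15 kg / 0.0802778 kg/s = 113.979 s

value=114.0 s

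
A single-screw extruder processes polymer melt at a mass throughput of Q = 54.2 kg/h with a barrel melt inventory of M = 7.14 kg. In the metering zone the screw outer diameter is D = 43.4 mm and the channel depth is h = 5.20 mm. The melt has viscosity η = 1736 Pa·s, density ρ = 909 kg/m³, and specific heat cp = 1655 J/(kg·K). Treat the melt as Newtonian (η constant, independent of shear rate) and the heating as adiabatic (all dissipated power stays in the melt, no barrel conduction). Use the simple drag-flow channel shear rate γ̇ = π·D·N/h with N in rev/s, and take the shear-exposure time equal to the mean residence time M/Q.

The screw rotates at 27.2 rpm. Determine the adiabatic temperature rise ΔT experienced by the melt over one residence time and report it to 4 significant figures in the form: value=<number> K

Convert throughput: Q = 54.2 kg/h = 54.2/3600 = 0.0150556 kg/s
t_res = M / Q_s = 7.14 ÷ 0.0150556 = 474.244 s
Geometry in metres: D = 43.4 mm → 0.0434 m, h = 5.20 mm → 0.0052 m; screw speed N = 27.2 rpm = 0.453333 rev/s
Shear rate: γ̇ = πDN/h = π·0.0434·0.453333/0.0052 = 11.8865 s⁻¹
ΔT = η·γ̇²·t_res/(ρ·cp) = [1736 × 11.8865² × 474.244] / [909 × 1655] = 77.3209 K

value=77.32 K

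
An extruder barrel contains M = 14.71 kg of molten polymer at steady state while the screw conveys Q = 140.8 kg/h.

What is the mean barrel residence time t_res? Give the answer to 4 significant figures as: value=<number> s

Convert throughput: Q = 140.8 kg/h = 140.8/3600 = 0.0391111 kg/s
Mean residence time: t_res = M/Q_s = 14.71 kg / 0.0391111 kg/s = 376.108 s

value=376.1 s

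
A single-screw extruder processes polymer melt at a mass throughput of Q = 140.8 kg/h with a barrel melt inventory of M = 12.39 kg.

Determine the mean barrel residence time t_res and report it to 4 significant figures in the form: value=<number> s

value=316.8 s

Q_s = Q / 3600 = 140.8 / 3600 = 0.0391111 kg/s
t_res = M / Q_s = 12.39 ÷ 0.0391111 = 316.79 s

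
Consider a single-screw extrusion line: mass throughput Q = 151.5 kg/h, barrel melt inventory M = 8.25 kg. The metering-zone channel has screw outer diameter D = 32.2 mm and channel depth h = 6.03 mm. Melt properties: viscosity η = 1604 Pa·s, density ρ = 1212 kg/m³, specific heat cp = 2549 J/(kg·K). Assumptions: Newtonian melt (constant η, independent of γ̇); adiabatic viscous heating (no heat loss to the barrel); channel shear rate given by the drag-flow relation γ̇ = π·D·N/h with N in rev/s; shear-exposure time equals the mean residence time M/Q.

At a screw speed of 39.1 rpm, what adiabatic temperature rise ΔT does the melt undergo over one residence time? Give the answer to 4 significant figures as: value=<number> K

value=12.16 K

Convert throughput: Q = 151.5 kg/h = 151.5/3600 = 0.0420833 kg/s
t_res = M / Q_s = 8.25 / 0.0420833 = 196.04 s
D = 32.2 mm = 0.0322 m;  h = 6.03 mm = 0.00603 m;  N = 39.1 rpm / 60 = 0.651667 rev/s
γ̇ = π D N / h = (π)(0.0322)(0.651667) / 0.00603 = 10.9324 s⁻¹
ΔT = η·γ̇²·t_res / (ρ·cp) = 1604 · (10.9324)² · 196.04 / (1212 · 2549) = 12.1648 K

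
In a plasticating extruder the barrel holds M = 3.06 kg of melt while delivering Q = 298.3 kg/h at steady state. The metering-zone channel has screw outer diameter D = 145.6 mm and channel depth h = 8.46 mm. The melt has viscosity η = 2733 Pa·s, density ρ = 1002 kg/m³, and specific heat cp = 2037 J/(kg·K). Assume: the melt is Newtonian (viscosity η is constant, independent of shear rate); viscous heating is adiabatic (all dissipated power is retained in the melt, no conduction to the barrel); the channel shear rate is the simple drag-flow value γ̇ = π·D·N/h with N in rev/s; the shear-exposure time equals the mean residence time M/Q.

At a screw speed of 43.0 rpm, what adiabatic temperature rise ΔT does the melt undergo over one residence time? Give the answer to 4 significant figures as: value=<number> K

value=74.25 K

Throughput in SI: Q_s = 298.3 kg/h ÷ 3600 s/h = 0.0828611 kg/s
Mean residence time: t_res = M/Q_s = 3.06 kg / 0.0828611 kg/s = 36.9293 s
Geometry in metres: D = 145.6 mm → 0.1456 m, h = 8.46 mm → 0.00846 m; screw speed N = 43.0 rpm = 0.716667 rev/s
γ̇ = π·D·N / h = π · 0.1456 · 0.716667 / 0.00846 = 38.7488 s⁻¹
Adiabatic rise: ΔT = η γ̇² t_res / (ρ cp) = 2733·(38.7488)²·36.9293 / (1002·2037) = 74.2451 K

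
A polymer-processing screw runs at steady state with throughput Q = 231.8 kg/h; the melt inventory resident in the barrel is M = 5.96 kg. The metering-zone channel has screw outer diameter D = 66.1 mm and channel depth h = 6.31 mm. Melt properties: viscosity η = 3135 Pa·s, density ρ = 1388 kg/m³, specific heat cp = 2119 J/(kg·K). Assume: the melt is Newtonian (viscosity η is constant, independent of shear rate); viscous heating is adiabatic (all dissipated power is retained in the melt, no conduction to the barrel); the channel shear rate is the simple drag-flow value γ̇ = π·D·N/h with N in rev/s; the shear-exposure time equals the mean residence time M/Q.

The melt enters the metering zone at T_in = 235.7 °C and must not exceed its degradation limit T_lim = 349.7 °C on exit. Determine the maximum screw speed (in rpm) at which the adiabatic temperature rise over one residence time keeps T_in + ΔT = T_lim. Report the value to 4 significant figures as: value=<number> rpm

value=61.97 rpm

Q_s = Q / 3600 = 231.8 / 3600 = 0.0643889 kg/s
Mean residence time: t_res = M/Q_s = 5.96 kg / 0.0643889 kg/s = 92.5626 s
D = 66.1 mm = 0.0661 m;  h = 6.31 mm = 0.00631 m
ΔT_a = T_lim − T_in = 349.7 − 235.7 = 114 K
Invert ΔT = ηγ̇²t_res/(ρcp) for γ̇: γ̇_max² = ΔT_a ρ cp / (η t_res) = 114·1388·2119 / (3135·92.5626) = 1155.45 s⁻²
γ̇_max = sqrt(1155.45) = 33.992 s⁻¹
N_max = γ̇_max·h / (π·D) = 33.992 · 0.00631 / (π · 0.0661) = 1.03289 rev/s = 61.9734 rpm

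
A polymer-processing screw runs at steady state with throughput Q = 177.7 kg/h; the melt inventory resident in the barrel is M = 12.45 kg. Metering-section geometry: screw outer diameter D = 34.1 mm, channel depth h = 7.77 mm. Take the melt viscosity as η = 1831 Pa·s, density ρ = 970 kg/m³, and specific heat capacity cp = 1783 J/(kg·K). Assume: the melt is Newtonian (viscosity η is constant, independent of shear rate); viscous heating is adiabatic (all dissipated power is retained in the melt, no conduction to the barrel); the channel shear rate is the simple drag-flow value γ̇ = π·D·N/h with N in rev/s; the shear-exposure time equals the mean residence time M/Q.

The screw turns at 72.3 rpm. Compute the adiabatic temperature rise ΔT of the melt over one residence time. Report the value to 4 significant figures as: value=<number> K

value=73.70 K

Throughput in SI: Q_s = 177.7 kg/h ÷ 3600 s/h = 0.0493611 kg/s
t_res = M / Q_s = 12.45 / 0.0493611 = 252.223 s
Geometry in metres: D = 34.1 mm → 0.0341 m, h = 7.77 mm → 0.00777 m; screw speed N = 72.3 rpm = 1.205 rev/s
γ̇ = π·D·N / h = π · 0.0341 · 1.205 / 0.00777 = 16.6138 s⁻¹
ΔT = η·γ̇²·t_res/(ρ·cp) = [1831 × 16.6138² × 252.223] / [970 × 1783] = 73.7039 K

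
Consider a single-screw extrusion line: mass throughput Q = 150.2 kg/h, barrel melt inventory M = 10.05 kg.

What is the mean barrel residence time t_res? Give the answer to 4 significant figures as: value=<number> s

value=240.9 s

Throughput in SI: Q_s = 150.2 kg/h ÷ 3600 s/h = 0.0417222 kg/s
t_res = M / Q_s = 10.05 / 0.0417222 = 240.879 s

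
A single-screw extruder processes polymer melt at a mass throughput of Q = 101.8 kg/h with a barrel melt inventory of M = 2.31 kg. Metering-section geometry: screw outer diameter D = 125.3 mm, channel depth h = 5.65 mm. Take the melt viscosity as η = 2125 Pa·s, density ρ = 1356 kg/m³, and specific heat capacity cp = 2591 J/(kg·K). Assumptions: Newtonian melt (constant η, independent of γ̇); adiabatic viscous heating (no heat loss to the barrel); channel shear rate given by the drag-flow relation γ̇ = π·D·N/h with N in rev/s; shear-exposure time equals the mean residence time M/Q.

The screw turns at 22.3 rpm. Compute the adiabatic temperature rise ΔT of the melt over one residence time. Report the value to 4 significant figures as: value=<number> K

value=33.13 K

Convert throughput: Q = 101.8 kg/h = 101.8/3600 = 0.0282778 kg/s
t_res = M / Q_s = 2.31 ÷ 0.0282778 = 81.6896 s
D = 125.3 mm = 0.1253 m;  h = 5.65 mm = 0.00565 m;  N = 22.3 rpm / 60 = 0.371667 rev/s
γ̇ = π·D·N / h = π · 0.1253 · 0.371667 / 0.00565 = 25.8944 s⁻¹
ΔT = η·γ̇²·t_res/(ρ·cp) = [2125 × 25.8944² × 81.6896] / [1356 × 2591] = 33.1292 K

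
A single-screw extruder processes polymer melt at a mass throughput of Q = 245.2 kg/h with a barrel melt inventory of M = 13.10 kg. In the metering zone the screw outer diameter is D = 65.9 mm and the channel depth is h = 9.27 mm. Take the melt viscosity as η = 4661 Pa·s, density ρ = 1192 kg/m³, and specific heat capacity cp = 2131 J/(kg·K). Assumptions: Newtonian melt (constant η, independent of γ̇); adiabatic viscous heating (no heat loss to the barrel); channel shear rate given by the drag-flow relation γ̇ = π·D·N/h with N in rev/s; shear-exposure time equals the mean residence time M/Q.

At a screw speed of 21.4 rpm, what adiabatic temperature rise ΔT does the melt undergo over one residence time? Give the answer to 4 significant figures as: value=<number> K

Convert throughput: Q = 245.2 kg/h = 245.2/3600 = 0.0681111 kg/s
t_res = M / Q_s = 13.10 ÷ 0.0681111 = 192.333 s
Geometry in metres: D = 65.9 mm → 0.0659 m, h = 9.27 mm → 0.00927 m; screw speed N = 21.4 rpm = 0.356667 rev/s
γ̇ = π·D·N / h = π · 0.0659 · 0.356667 / 0.00927 = 7.96559 s⁻¹
Adiabatic rise: ΔT = η γ̇² t_res / (ρ cp) = 4661·(7.96559)²·192.333 / (1192·2131) = 22.3928 K

value=22.39 K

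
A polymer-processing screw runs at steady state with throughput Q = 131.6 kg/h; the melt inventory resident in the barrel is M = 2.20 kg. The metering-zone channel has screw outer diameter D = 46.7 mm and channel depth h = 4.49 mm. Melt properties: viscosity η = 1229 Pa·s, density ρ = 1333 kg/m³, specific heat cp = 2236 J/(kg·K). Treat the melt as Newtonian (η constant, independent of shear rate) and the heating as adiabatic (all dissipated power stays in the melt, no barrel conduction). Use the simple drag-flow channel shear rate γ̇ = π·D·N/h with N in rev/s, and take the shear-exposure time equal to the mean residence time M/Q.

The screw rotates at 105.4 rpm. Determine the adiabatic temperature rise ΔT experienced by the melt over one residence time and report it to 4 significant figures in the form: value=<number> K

value=81.76 K

Q_s = Q / 3600 = 131.6 / 3600 = 0.0365556 kg/s
t_res = M / Q_s = 2.20 ÷ 0.0365556 = 60.1824 s
Convert to SI: D = 0.0467 m, h = 0.00449 m, N = 105.4/60 = 1.75667 rev/s
Shear rate: γ̇ = πDN/h = π·0.0467·1.75667/0.00449 = 57.3997 s⁻¹
ΔT = η·γ̇²·t_res / (ρ·cp) = 1229 · (57.3997)² · 60.1824 / (1333 · 2236) = 81.7596 K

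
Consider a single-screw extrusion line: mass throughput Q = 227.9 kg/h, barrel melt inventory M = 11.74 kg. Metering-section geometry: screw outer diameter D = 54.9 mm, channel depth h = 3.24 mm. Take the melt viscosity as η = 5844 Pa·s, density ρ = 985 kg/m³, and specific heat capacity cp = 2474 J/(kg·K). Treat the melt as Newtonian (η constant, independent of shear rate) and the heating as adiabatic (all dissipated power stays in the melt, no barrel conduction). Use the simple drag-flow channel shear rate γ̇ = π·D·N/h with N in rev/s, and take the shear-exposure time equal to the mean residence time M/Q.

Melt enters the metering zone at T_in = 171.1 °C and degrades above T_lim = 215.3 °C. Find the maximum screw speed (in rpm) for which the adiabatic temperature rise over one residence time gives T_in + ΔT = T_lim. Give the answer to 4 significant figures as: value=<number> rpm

Throughput in SI: Q_s = 227.9 kg/h ÷ 3600 s/h = 0.0633056 kg/s
Mean residence time: t_res = M/Q_s = 11.74 kg / 0.0633056 kg/s = 185.45 s
Convert to metres: D = 0.0549 m, h = 0.00324 m
Allowable rise: ΔT_a = T_lim − T_in = 215.3 − 171.1 = 44.2 K
γ̇_max² = ΔT_a·ρ·cp / (η·t_res) = [44.2 × 985 × 2474] / [5844 × 185.45] = 99.3852 s⁻²
γ̇_max = sqrt(99.3852) = 9.96921 s⁻¹
N_max = γ̇_max h / (πD) = 9.96921·0.00324/(π·0.0549) = 0.187277 rev/s → ×60 = 11.2366 rpm

value=11.24 rpm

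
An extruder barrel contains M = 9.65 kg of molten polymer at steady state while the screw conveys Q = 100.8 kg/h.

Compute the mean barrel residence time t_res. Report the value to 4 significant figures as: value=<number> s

Throughput in SI: Q_s = 100.8 kg/h ÷ 3600 s/h = 0.028 kg/s
t_res = M / Q_s = 9.65 ÷ 0.028 = 344.643 s

value=344.6 s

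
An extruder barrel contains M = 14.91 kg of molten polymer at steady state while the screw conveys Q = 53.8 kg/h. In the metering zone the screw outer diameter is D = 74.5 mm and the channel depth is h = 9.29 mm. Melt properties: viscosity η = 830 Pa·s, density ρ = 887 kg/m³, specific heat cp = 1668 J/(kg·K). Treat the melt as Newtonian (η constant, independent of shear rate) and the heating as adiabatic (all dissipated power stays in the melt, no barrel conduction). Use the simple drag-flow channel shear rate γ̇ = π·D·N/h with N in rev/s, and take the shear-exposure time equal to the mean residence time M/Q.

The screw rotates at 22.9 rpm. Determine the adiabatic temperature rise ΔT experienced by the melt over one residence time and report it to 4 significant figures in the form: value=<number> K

value=51.75 K

Convert throughput: Q = 53.8 kg/h = 53.8/3600 = 0.0149444 kg/s
t_res = M / Q_s = 14.91 / 0.0149444 = 997.695 s
Geometry in metres: D = 74.5 mm → 0.0745 m, h = 9.29 mm → 0.00929 m; screw speed N = 22.9 rpm = 0.381667 rev/s
γ̇ = π D N / h = (π)(0.0745)(0.381667) / 0.00929 = 9.61556 s⁻¹
Adiabatic rise: ΔT = η γ̇² t_res / (ρ cp) = 830·(9.61556)²·997.695 / (887·1668) = 51.7494 K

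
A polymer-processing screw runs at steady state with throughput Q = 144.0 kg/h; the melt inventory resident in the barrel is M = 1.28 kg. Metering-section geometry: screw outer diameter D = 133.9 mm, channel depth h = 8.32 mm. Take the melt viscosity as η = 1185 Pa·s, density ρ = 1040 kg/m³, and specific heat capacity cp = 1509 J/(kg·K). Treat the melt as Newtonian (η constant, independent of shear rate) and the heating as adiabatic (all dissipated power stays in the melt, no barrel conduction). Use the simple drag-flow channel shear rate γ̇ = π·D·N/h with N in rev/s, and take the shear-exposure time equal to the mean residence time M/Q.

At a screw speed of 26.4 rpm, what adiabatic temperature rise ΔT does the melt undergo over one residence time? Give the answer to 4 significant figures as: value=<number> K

value=11.96 K

Throughput in SI: Q_s = 144.0 kg/h ÷ 3600 s/h = 0.04 kg/s
Mean residence time: t_res = M/Q_s = 1.28 kg / 0.04 kg/s = 32 s
Convert to SI: D = 0.1339 m, h = 0.00832 m, N = 26.4/60 = 0.44 rev/s
γ̇ = π D N / h = (π)(0.1339)(0.44) / 0.00832 = 22.2464 s⁻¹
ΔT = η·γ̇²·t_res / (ρ·cp) = 1185 · (22.2464)² · 32 / (1040 · 1509) = 11.9582 K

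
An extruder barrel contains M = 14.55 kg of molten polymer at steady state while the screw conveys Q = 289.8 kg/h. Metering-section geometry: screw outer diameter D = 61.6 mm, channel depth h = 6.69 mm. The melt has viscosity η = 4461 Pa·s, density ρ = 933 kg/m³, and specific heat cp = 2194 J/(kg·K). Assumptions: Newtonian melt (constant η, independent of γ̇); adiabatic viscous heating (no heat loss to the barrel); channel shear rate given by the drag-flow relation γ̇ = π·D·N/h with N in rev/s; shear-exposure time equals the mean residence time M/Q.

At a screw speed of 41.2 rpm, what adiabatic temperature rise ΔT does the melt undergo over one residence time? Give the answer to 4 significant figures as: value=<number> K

Convert throughput: Q = 289.8 kg/h = 289.8/3600 = 0.0805 kg/s
t_res = M / Q_s = 14.55 ÷ 0.0805 = 180.745 s
D = 61.6 mm = 0.0616 m;  h = 6.69 mm = 0.00669 m;  N = 41.2 rpm / 60 = 0.686667 rev/s
γ̇ = π·D·N / h = π · 0.0616 · 0.686667 / 0.00669 = 19.8633 s⁻¹
ΔT = η·γ̇²·t_res/(ρ·cp) = [4461 × 19.8633² × 180.745] / [933 × 2194] = 155.411 K

value=155.4 K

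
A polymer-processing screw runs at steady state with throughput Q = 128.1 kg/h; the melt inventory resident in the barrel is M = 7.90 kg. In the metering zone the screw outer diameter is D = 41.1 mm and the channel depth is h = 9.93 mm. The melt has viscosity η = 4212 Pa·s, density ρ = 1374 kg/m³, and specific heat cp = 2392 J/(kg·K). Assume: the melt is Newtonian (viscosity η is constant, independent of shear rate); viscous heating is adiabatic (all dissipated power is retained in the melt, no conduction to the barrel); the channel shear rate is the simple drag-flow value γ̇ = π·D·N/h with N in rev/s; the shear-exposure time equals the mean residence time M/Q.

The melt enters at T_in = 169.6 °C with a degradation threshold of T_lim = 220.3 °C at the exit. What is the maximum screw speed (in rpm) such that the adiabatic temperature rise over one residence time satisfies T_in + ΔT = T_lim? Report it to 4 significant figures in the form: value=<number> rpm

Convert throughput: Q = 128.1 kg/h = 128.1/3600 = 0.0355833 kg/s
Mean residence time: t_res = M/Q_s = 7.90 kg / 0.0355833 kg/s = 222.014 s
Geometry in SI: D = 41.1 mm → 0.0411 m, h = 9.93 mm → 0.00993 m
ΔT_a = T_lim − T_in = 220.3 − 169.6 = 50.7 K
Invert ΔT = ηγ̇²t_res/(ρcp) for γ̇: γ̇_max² = ΔT_a ρ cp / (η t_res) = 50.7·1374·2392 / (4212·222.014) = 178.192 s⁻²
γ̇_max = sqrt(178.192) = 13.3488 s⁻¹
Solve γ̇ = πDN/h for N: N_max = γ̇_max·h/(π·D) = 13.3488 × 0.00993 / (π × 0.0411) = 1.0266 rev/s = 61.596 rpm

value=61.60 rpm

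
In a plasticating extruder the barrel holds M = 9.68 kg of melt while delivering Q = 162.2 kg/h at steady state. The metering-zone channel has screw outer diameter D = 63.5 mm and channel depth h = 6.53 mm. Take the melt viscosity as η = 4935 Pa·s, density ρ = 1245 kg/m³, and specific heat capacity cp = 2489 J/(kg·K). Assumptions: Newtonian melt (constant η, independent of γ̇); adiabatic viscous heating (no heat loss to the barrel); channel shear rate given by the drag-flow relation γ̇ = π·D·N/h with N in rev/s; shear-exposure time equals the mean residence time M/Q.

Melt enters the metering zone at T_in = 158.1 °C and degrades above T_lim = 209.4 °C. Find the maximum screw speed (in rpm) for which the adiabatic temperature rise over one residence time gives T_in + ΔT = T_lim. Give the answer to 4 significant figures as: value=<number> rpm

Convert throughput: Q = 162.2 kg/h = 162.2/3600 = 0.0450556 kg/s
t_res = M / Q_s = 9.68 ÷ 0.0450556 = 214.846 s
Geometry in SI: D = 63.5 mm → 0.0635 m, h = 6.53 mm → 0.00653 m
ΔT_a = T_lim − T_in = 209.4 − 158.1 = 51.3 K
γ̇_max² = ΔT_a·ρ·cp / (η·t_res) = [51.3 × 1245 × 2489] / [4935 × 214.846] = 149.933 s⁻²
γ̇_max = sqrt(149.933) = 12.2447 s⁻¹
N_max = γ̇_max h / (πD) = 12.2447·0.00653/(π·0.0635) = 0.40081 rev/s → ×60 = 24.0486 rpm

value=24.05 rpm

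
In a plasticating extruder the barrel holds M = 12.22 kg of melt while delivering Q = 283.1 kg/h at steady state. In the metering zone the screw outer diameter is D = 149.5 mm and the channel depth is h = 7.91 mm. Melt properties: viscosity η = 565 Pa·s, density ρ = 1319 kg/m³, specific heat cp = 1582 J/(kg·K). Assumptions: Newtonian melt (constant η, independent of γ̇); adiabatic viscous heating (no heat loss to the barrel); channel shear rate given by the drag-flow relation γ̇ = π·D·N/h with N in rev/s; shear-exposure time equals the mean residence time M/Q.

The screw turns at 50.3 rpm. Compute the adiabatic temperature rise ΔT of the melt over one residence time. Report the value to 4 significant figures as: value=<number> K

Throughput in SI: Q_s = 283.1 kg/h ÷ 3600 s/h = 0.0786389 kg/s
Mean residence time: t_res = M/Q_s = 12.22 kg / 0.0786389 kg/s = 155.394 s
D = 149.5 mm = 0.1495 m;  h = 7.91 mm = 0.00791 m;  N = 50.3 rpm / 60 = 0.838333 rev/s
γ̇ = π D N / h = (π)(0.1495)(0.838333) / 0.00791 = 49.7773 s⁻¹
Adiabatic rise: ΔT = η γ̇² t_res / (ρ cp) = 565·(49.7773)²·155.394 / (1319·1582) = 104.254 K

value=104.3 K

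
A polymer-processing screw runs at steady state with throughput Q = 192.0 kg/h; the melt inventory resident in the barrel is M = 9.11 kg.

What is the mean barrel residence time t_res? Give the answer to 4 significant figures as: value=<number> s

Q_s = Q / 3600 = 192.0 / 3600 = 0.0533333 kg/s
t_res = M / Q_s = 9.11 ÷ 0.0533333 = 170.812 s

value=170.8 s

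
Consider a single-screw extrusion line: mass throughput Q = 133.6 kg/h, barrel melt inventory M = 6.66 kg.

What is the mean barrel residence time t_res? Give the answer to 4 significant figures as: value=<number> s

value=179.5 s

Throughput in SI: Q_s = 133.6 kg/h ÷ 3600 s/h = 0.0371111 kg/s
Mean residence time: t_res = M/Q_s = 6.66 kg / 0.0371111 kg/s = 179.461 s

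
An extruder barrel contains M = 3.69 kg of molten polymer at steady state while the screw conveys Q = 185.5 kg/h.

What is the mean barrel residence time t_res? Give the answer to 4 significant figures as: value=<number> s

Convert throughput: Q = 185.5 kg/h = 185.5/3600 = 0.0515278 kg/s
t_res = M / Q_s = 3.69 ÷ 0.0515278 = 71.6119 s

value=71.61 s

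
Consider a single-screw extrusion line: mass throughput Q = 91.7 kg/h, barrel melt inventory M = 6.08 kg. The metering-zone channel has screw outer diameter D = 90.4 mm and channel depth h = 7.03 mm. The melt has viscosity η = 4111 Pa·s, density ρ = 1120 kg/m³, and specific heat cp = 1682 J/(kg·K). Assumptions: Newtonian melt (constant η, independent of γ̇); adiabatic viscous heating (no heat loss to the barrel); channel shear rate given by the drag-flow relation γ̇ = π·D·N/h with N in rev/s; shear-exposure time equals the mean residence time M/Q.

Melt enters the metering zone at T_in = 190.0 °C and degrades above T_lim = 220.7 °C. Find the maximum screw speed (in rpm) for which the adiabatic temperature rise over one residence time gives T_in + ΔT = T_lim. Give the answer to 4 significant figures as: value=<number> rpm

value=11.40 rpm

Convert throughput: Q = 91.7 kg/h = 91.7/3600 = 0.0254722 kg/s
t_res = M / Q_s = 6.08 / 0.0254722 = 238.691 s
Geometry in SI: D = 90.4 mm → 0.0904 m, h = 7.03 mm → 0.00703 m
Allowable rise: ΔT_a = T_lim − T_in = 220.7 − 190.0 = 30.7 K
γ̇_max² = ΔT_a·ρ·cp / (η·t_res) = [30.7 × 1120 × 1682] / [4111 × 238.691] = 58.9384 s⁻²
Take the square root: γ̇_max = √(58.9384) = 7.67713 s⁻¹
N_max = γ̇_max·h / (π·D) = 7.67713 · 0.00703 / (π · 0.0904) = 0.190036 rev/s = 11.4022 rpm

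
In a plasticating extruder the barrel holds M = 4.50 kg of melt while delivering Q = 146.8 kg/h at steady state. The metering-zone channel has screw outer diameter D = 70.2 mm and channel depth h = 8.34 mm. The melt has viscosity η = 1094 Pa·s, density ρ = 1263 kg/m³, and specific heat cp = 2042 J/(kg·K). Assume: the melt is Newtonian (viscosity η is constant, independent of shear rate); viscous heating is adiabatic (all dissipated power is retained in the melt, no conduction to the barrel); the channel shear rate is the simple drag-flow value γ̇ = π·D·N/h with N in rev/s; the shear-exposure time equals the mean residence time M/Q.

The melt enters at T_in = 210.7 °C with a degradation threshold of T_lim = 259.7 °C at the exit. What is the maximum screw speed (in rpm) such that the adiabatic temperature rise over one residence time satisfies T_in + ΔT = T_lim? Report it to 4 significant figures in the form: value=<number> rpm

Throughput in SI: Q_s = 146.8 kg/h ÷ 3600 s/h = 0.0407778 kg/s
Mean residence time: t_res = M/Q_s = 4.50 kg / 0.0407778 kg/s = 110.354 s
Convert to metres: D = 0.0702 m, h = 0.00834 m
ΔT_a = T_lim − T_in = 259.7 − 210.7 = 49 K
γ̇_max² = ΔT_a·ρ·cp / (η·t_res) = [49 × 1263 × 2042] / [1094 × 110.354] = 1046.76 s⁻²
γ̇_max = √1046.76 = 32.3537 s⁻¹
N_max = γ̇_max·h / (π·D) = 32.3537 · 0.00834 / (π · 0.0702) = 1.2235 rev/s = 73.4099 rpm

value=73.41 rpm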